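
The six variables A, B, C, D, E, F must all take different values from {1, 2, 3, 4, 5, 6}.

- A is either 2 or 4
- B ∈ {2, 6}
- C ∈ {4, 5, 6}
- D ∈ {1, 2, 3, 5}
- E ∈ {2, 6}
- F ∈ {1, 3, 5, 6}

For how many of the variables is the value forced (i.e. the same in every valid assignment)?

2

B and E share exactly the 2 values {2, 6}; by pigeonhole those values go to them, so strike 2, 6 from A, C, D, F.
A has just one choice, so A = 4. Eliminate 4 elsewhere: C.
That leaves C = 5. Remove 5 from D, F.
Determined: A=4, C=5. The other variables each still have more than one consistent value. That makes 2.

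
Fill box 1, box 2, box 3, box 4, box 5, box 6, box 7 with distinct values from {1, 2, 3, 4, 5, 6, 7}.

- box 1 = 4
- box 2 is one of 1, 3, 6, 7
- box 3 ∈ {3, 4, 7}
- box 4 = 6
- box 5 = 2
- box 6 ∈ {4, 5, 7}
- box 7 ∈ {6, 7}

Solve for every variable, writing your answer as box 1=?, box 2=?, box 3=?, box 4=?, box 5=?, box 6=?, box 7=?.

box 1's domain is down to {4}, so box 1 = 4. Eliminate 4 elsewhere: box 3, box 6.
box 4 has just one choice, so box 4 = 6. Remove 6 from box 2, box 7.
box 5 must be 2 (only option left).
box 7 has just one choice, so box 7 = 7. Eliminate 7 elsewhere: box 2, box 3, box 6.
box 3 must be 3 (only option left). Strike 3 from box 2.
box 6's domain is down to {5}, so box 6 = 5.
box 2 must be 1 (only option left).

box 1=4, box 2=1, box 3=3, box 4=6, box 5=2, box 6=5, box 7=7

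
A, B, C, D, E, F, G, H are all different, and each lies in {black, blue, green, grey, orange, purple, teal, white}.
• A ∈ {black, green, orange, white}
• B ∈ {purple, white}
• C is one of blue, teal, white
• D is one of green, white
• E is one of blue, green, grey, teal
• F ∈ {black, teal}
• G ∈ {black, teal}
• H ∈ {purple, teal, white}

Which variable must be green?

D

Among the 8 variables, grey fits only E (and all 8 values in {black, blue, green, grey, orange, purple, teal, white} must be used), so E = grey.
The 7 still-open variables together cover exactly {black, blue, green, orange, purple, teal, white} — 7 values for 7 variables — and blue appears only in C's list, so C = blue.
The 6 still-open variables together cover exactly {black, green, orange, purple, teal, white} — 6 values for 6 variables — and orange appears only in A's list, so A = orange.
The 5 still-open variables together cover exactly {black, green, purple, teal, white} — 5 values for 5 variables — and green appears only in D's list, so D = green.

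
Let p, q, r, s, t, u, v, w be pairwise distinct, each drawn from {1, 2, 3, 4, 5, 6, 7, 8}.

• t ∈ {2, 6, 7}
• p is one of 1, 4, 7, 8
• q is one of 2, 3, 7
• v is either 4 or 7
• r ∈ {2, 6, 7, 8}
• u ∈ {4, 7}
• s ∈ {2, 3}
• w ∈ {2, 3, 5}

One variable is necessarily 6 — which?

The 8 variables draw from only 8 values {1, 2, 3, 4, 5, 6, 7, 8}, so each is used; only p can be 1, hence p = 1.
Among the 7 still-open variables, 5 fits only w (and all 7 values in {2, 3, 4, 5, 6, 7, 8} must be used), so w = 5.
The 6 still-open variables together cover exactly {2, 3, 4, 6, 7, 8} — 6 values for 6 variables — and 8 appears only in r's list, so r = 8.
The 5 still-open variables together cover exactly {2, 3, 4, 6, 7} — 5 values for 5 variables — and 6 appears only in t's list, so t = 6.

t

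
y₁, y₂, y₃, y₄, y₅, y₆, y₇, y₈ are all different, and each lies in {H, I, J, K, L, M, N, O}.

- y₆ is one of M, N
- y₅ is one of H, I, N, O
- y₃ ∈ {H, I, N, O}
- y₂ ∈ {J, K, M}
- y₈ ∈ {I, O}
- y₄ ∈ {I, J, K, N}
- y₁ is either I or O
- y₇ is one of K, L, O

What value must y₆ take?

M

The 8 variables draw from only 8 values {H, I, J, K, L, M, N, O}, so each is used; only y₇ can be L, hence y₇ = L.
y₁ and y₈ share exactly the 2 values {I, O}; by pigeonhole those values go to them, so strike I, O from y₃, y₄, y₅.
y₃ and y₅ between them cover only {H, N} — a naked pair. Remove those values from y₄, y₆.
So y₆ = M.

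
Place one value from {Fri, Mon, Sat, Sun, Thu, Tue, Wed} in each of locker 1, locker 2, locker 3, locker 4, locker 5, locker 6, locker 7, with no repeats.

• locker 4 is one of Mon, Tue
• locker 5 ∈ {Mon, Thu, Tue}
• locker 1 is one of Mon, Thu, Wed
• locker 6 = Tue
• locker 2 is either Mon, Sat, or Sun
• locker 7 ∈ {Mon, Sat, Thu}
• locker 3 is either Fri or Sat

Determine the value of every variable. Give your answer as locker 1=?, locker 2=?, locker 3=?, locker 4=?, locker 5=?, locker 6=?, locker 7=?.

locker 6 has just one choice, so locker 6 = Tue. Eliminate Tue elsewhere: locker 4, locker 5.
locker 4 has just one choice, so locker 4 = Mon. Remove Mon from locker 1, locker 2, locker 5, locker 7.
locker 5 has just one choice, so locker 5 = Thu. So locker 1, locker 7 can't be Thu.
locker 7 has just one choice, so locker 7 = Sat. Eliminate Sat elsewhere: locker 2, locker 3.
locker 1 has just one choice, so locker 1 = Wed.
That leaves locker 2 = Sun.
That leaves locker 3 = Fri.

locker 1=Wed, locker 2=Sun, locker 3=Fri, locker 4=Mon, locker 5=Thu, locker 6=Tue, locker 7=Sat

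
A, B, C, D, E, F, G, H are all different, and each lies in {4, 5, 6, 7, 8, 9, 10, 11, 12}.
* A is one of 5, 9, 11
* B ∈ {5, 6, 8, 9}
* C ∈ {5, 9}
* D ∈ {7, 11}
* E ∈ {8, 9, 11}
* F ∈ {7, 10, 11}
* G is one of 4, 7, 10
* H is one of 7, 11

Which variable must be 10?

Among the 8 variables, 4 fits only G (and all 8 values in {4, 5, 6, 7, 8, 9, 10, 11} must be used), so G = 4.
The 7 still-open variables draw from only 7 values {5, 6, 7, 8, 9, 10, 11}, so each is used; only B can be 6, hence B = 6.
The 6 still-open variables together cover exactly {5, 7, 8, 9, 10, 11} — 6 values for 6 variables — and 8 appears only in E's list, so E = 8.
The 5 still-open variables draw from only 5 values {5, 7, 9, 10, 11}, so each is used; only F can be 10, hence F = 10.

F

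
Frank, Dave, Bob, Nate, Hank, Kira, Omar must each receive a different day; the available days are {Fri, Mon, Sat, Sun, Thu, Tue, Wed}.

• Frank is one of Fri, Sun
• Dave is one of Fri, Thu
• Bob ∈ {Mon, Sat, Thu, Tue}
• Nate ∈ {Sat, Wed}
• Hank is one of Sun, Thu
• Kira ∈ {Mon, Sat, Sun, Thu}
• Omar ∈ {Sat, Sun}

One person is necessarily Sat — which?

Omar

The 7 variables draw from only 7 values {Fri, Mon, Sat, Sun, Thu, Tue, Wed}, so each is used; only Bob can be Tue, hence Bob = Tue.
The 6 still-open variables together cover exactly {Fri, Mon, Sat, Sun, Thu, Wed} — 6 values for 6 variables — and Mon appears only in Kira's list, so Kira = Mon.
The 5 still-open variables draw from only 5 values {Fri, Sat, Sun, Thu, Wed}, so each is used; only Nate can be Wed, hence Nate = Wed.
Among the 4 still-open variables, Sat fits only Omar (and all 4 values in {Fri, Sat, Sun, Thu} must be used), so Omar = Sat.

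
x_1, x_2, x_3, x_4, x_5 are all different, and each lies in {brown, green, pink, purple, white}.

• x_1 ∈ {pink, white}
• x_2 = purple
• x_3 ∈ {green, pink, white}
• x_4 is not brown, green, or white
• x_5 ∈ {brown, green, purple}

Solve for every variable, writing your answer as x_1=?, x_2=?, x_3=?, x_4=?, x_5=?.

x_1=white, x_2=purple, x_3=green, x_4=pink, x_5=brown

x_2 has just one choice, so x_2 = purple. Eliminate purple elsewhere: x_4, x_5.
That leaves x_4 = pink. So x_1, x_3 can't be pink.
x_1's domain is down to {white}, so x_1 = white. Strike white from x_3.
x_3's domain is down to {green}, so x_3 = green. Eliminate green elsewhere: x_5.
That leaves x_5 = brown.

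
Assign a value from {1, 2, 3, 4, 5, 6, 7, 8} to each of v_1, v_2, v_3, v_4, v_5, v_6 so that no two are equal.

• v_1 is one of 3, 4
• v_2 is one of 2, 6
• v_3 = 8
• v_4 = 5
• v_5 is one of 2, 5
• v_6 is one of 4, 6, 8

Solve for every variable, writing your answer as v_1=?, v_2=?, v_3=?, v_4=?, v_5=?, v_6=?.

v_1=3, v_2=6, v_3=8, v_4=5, v_5=2, v_6=4

v_3 has just one choice, so v_3 = 8. Remove 8 from v_6.
v_4 has just one choice, so v_4 = 5. Eliminate 5 elsewhere: v_5.
v_5 has just one choice, so v_5 = 2. Eliminate 2 elsewhere: v_2.
That leaves v_2 = 6. Remove 6 from v_6.
v_6's domain is down to {4}, so v_6 = 4. Eliminate 4 elsewhere: v_1.
v_1 must be 3 (only option left).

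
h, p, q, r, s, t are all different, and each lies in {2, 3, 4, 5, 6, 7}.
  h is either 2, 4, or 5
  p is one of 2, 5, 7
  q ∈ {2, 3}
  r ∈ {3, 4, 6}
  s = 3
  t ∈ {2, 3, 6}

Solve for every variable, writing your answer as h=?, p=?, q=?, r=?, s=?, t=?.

s has just one choice, so s = 3. Remove 3 from q, r, t.
That leaves q = 2. So h, p, t can't be 2.
That leaves t = 6. Strike 6 from r.
That leaves r = 4. Eliminate 4 elsewhere: h.
h must be 5 (only option left). Strike 5 from p.
p must be 7 (only option left).

h=5, p=7, q=2, r=4, s=3, t=6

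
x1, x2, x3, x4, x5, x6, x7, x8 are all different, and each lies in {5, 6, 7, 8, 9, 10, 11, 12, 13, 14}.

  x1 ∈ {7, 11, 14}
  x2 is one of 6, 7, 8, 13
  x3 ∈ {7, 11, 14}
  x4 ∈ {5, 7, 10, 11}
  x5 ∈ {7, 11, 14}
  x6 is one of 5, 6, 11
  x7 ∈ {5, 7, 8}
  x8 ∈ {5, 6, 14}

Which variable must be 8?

x7

The 8 variables draw from only 8 values {5, 6, 7, 8, 10, 11, 13, 14}, so each is used; only x4 can be 10, hence x4 = 10.
Among the 7 still-open variables, 13 fits only x2 (and all 7 values in {5, 6, 7, 8, 11, 13, 14} must be used), so x2 = 13.
Among the 6 still-open variables, 8 fits only x7 (and all 6 values in {5, 6, 7, 8, 11, 14} must be used), so x7 = 8.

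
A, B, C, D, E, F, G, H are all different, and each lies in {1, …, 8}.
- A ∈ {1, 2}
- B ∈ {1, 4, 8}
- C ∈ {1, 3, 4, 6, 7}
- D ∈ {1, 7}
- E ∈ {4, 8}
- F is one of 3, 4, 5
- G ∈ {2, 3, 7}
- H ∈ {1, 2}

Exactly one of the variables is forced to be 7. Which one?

Among the 8 variables, 5 fits only F (and all 8 values in {1, 2, 3, 4, 5, 6, 7, 8} must be used), so F = 5.
Among the 7 still-open variables, 6 fits only C (and all 7 values in {1, 2, 3, 4, 6, 7, 8} must be used), so C = 6.
Among the 6 still-open variables, 3 fits only G (and all 6 values in {1, 2, 3, 4, 7, 8} must be used), so G = 3.
Among the 5 still-open variables, 7 fits only D (and all 5 values in {1, 2, 4, 7, 8} must be used), so D = 7.

D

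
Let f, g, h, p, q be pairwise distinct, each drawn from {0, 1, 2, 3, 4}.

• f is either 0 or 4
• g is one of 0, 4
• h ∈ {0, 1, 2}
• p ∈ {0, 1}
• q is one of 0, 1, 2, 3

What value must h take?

The 5 variables draw from only 5 values {0, 1, 2, 3, 4}, so each is used; only q can be 3, hence q = 3.
Among the 4 still-open variables, 2 fits only h (and all 4 values in {0, 1, 2, 4} must be used), so h = 2.

2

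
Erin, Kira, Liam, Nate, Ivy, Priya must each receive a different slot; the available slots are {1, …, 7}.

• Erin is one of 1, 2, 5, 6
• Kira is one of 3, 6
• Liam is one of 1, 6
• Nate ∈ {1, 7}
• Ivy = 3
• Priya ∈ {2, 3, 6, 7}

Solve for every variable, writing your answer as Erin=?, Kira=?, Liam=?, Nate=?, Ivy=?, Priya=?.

Erin=5, Kira=6, Liam=1, Nate=7, Ivy=3, Priya=2

Ivy must be 3 (only option left). So Kira, Priya can't be 3.
Kira must be 6 (only option left). So Erin, Liam, Priya can't be 6.
That leaves Liam = 1. Remove 1 from Erin, Nate.
Nate's domain is down to {7}, so Nate = 7. Remove 7 from Priya.
Priya has just one choice, so Priya = 2. Strike 2 from Erin.
That leaves Erin = 5.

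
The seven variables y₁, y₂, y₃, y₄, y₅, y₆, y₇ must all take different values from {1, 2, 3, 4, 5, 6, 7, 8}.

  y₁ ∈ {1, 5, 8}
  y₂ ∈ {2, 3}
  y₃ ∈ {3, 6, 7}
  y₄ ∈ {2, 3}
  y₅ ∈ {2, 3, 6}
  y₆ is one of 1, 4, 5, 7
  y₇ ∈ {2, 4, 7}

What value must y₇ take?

4

y₂ and y₄ share exactly the 2 values {2, 3}; by pigeonhole those values go to them, so strike 2, 3 from y₃, y₅, y₇.
That leaves y₅ = 6. Remove 6 from y₃.
y₃ must be 7 (only option left). Strike 7 from y₆, y₇.
So y₇ = 4.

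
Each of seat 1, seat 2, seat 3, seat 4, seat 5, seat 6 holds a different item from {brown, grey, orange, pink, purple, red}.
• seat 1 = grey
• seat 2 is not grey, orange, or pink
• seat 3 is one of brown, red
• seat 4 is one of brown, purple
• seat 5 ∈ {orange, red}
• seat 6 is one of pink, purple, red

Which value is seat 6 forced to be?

seat 1's domain is down to {grey}, so seat 1 = grey.
The 5 still-open variables together cover exactly {brown, orange, pink, purple, red} — 5 values for 5 variables — and orange appears only in seat 5's list, so seat 5 = orange.
Among the 4 still-open variables, pink fits only seat 6 (and all 4 values in {brown, pink, purple, red} must be used), so seat 6 = pink.

pink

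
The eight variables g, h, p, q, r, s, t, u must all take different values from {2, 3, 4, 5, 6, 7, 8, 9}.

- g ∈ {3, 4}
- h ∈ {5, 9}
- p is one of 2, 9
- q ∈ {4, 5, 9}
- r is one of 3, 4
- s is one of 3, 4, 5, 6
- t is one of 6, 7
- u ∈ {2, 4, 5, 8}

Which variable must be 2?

Among the 8 variables, 7 fits only t (and all 8 values in {2, 3, 4, 5, 6, 7, 8, 9} must be used), so t = 7.
Among the 7 still-open variables, 6 fits only s (and all 7 values in {2, 3, 4, 5, 6, 8, 9} must be used), so s = 6.
The 6 still-open variables together cover exactly {2, 3, 4, 5, 8, 9} — 6 values for 6 variables — and 8 appears only in u's list, so u = 8.
Among the 5 still-open variables, 2 fits only p (and all 5 values in {2, 3, 4, 5, 9} must be used), so p = 2.

p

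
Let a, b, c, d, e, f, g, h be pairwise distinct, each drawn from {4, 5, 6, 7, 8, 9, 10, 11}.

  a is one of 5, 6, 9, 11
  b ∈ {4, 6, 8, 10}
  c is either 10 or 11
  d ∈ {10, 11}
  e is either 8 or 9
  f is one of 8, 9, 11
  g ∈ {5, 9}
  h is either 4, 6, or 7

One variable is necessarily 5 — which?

g

Among the 8 variables, 7 fits only h (and all 8 values in {4, 5, 6, 7, 8, 9, 10, 11} must be used), so h = 7.
Among the 7 still-open variables, 4 fits only b (and all 7 values in {4, 5, 6, 8, 9, 10, 11} must be used), so b = 4.
Among the 6 still-open variables, 6 fits only a (and all 6 values in {5, 6, 8, 9, 10, 11} must be used), so a = 6.
The 5 still-open variables together cover exactly {5, 8, 9, 10, 11} — 5 values for 5 variables — and 5 appears only in g's list, so g = 5.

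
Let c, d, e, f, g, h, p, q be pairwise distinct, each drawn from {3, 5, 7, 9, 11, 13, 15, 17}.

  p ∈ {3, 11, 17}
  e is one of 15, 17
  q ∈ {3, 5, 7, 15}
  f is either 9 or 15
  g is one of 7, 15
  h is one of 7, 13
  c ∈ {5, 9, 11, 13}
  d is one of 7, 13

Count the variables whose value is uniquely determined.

3

d and h share exactly the 2 values {7, 13}; by pigeonhole those values go to them, so strike 7, 13 from c, g, q.
That leaves g = 15. Eliminate 15 elsewhere: e, f, q.
e must be 17 (only option left). Remove 17 from p.
f must be 9 (only option left). Strike 9 from c.
Determined: e=17, f=9, g=15. The other variables each still have more than one consistent value. That makes 3.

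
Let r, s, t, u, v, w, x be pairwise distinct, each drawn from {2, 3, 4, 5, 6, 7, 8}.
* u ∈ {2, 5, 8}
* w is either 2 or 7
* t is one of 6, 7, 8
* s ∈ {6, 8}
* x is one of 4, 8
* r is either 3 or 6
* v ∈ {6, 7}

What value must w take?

2

The 7 variables together cover exactly {2, 3, 4, 5, 6, 7, 8} — 7 values for 7 variables — and 3 appears only in r's list, so r = 3.
Among the 6 still-open variables, 4 fits only x (and all 6 values in {2, 4, 5, 6, 7, 8} must be used), so x = 4.
Among the 5 still-open variables, 5 fits only u (and all 5 values in {2, 5, 6, 7, 8} must be used), so u = 5.
Among the 4 still-open variables, 2 fits only w (and all 4 values in {2, 6, 7, 8} must be used), so w = 2.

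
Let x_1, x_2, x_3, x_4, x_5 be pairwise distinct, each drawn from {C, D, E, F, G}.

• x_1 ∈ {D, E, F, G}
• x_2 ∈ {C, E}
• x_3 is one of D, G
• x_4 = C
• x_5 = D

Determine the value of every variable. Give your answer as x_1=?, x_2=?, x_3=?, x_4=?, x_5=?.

x_4's domain is down to {C}, so x_4 = C. Strike C from x_2.
That leaves x_5 = D. Remove D from x_1, x_3.
That leaves x_2 = E. Remove E from x_1.
x_3 must be G (only option left). Strike G from x_1.
x_1's domain is down to {F}, so x_1 = F.

x_1=F, x_2=E, x_3=G, x_4=C, x_5=D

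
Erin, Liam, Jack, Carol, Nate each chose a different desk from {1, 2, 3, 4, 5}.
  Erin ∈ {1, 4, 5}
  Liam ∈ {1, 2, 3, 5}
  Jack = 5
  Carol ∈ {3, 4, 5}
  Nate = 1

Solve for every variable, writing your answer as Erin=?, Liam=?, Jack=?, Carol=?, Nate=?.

Jack has just one choice, so Jack = 5. Strike 5 from Erin, Liam, Carol.
Nate has just one choice, so Nate = 1. Strike 1 from Erin, Liam.
Erin's domain is down to {4}, so Erin = 4. Eliminate 4 elsewhere: Carol.
That leaves Carol = 3. Eliminate 3 elsewhere: Liam.
Liam has just one choice, so Liam = 2.

Erin=4, Liam=2, Jack=5, Carol=3, Nate=1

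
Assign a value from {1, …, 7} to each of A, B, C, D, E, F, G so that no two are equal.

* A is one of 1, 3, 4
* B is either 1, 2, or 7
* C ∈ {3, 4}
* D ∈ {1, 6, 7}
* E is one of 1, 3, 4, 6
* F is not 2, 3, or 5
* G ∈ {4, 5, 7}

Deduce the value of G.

The 7 variables together cover exactly {1, 2, 3, 4, 5, 6, 7} — 7 values for 7 variables — and 2 appears only in B's list, so B = 2.
The 6 still-open variables draw from only 6 values {1, 3, 4, 5, 6, 7}, so each is used; only G can be 5, hence G = 5.

5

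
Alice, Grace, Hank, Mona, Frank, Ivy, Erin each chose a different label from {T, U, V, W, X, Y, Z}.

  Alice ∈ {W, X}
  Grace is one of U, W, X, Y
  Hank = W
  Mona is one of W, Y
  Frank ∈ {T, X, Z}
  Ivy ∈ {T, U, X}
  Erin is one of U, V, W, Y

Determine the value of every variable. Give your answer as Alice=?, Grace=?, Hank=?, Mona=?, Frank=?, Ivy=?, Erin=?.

Alice=X, Grace=U, Hank=W, Mona=Y, Frank=Z, Ivy=T, Erin=V

Hank has just one choice, so Hank = W. Remove W from Alice, Grace, Mona, Erin.
Mona must be Y (only option left). So Grace, Erin can't be Y.
Alice has just one choice, so Alice = X. So Grace, Frank, Ivy can't be X.
Grace must be U (only option left). Remove U from Ivy, Erin.
Ivy has just one choice, so Ivy = T. So Frank can't be T.
Erin has just one choice, so Erin = V.
That leaves Frank = Z.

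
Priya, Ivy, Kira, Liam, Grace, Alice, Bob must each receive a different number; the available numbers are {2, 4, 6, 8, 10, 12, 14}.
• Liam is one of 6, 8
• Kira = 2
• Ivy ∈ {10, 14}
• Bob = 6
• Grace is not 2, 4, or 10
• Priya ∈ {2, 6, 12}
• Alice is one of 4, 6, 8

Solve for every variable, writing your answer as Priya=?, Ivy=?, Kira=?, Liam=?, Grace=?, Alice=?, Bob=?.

Priya=12, Ivy=10, Kira=2, Liam=8, Grace=14, Alice=4, Bob=6

Kira has just one choice, so Kira = 2. Eliminate 2 elsewhere: Priya.
Bob has just one choice, so Bob = 6. Strike 6 from Priya, Liam, Grace, Alice.
Priya has just one choice, so Priya = 12. Remove 12 from Grace.
That leaves Liam = 8. Strike 8 from Grace, Alice.
That leaves Grace = 14. Eliminate 14 elsewhere: Ivy.
That leaves Alice = 4.
Ivy's domain is down to {10}, so Ivy = 10.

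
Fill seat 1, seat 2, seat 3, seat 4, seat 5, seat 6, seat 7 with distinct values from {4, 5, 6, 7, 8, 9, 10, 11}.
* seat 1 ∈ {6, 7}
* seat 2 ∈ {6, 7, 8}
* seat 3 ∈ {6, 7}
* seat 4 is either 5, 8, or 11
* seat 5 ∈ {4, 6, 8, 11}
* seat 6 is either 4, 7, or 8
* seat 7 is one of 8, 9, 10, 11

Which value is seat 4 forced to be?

5

seat 1 and seat 3 share exactly the 2 values {6, 7}; by pigeonhole those values go to them, so strike 6, 7 from seat 2, seat 5, seat 6.
seat 2's domain is down to {8}, so seat 2 = 8. Eliminate 8 elsewhere: seat 4, seat 5, seat 6, seat 7.
seat 6 has just one choice, so seat 6 = 4. Strike 4 from seat 5.
That leaves seat 5 = 11. So seat 4, seat 7 can't be 11.
So seat 4 = 5.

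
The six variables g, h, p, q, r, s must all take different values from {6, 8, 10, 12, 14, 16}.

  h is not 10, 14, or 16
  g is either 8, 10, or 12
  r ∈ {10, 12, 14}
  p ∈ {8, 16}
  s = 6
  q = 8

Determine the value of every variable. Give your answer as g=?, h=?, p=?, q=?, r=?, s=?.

g=10, h=12, p=16, q=8, r=14, s=6

q must be 8 (only option left). Remove 8 from g, h, p.
s must be 6 (only option left). Remove 6 from h.
h has just one choice, so h = 12. Eliminate 12 elsewhere: g, r.
That leaves p = 16.
g has just one choice, so g = 10. Remove 10 from r.
r's domain is down to {14}, so r = 14.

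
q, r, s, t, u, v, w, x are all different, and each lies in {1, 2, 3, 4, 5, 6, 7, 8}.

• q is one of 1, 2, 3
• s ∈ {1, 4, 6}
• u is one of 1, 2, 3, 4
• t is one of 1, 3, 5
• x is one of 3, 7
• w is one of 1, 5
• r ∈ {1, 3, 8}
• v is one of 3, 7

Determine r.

The 8 variables draw from only 8 values {1, 2, 3, 4, 5, 6, 7, 8}, so each is used; only s can be 6, hence s = 6.
The 7 still-open variables draw from only 7 values {1, 2, 3, 4, 5, 7, 8}, so each is used; only u can be 4, hence u = 4.
The 6 still-open variables together cover exactly {1, 2, 3, 5, 7, 8} — 6 values for 6 variables — and 2 appears only in q's list, so q = 2.
The 5 still-open variables draw from only 5 values {1, 3, 5, 7, 8}, so each is used; only r can be 8, hence r = 8.

8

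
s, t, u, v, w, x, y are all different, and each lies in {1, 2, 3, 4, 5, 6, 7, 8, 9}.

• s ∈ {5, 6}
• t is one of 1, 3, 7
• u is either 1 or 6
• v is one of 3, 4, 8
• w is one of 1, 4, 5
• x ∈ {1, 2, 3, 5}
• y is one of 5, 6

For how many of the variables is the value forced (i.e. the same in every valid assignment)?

s and y between them cover only {5, 6} — a naked pair. Remove those values from u, w, x.
u's domain is down to {1}, so u = 1. Remove 1 from t, w, x.
w has just one choice, so w = 4. So v can't be 4.
Determined: u=1, w=4. The other variables each still have more than one consistent value. That makes 2.

2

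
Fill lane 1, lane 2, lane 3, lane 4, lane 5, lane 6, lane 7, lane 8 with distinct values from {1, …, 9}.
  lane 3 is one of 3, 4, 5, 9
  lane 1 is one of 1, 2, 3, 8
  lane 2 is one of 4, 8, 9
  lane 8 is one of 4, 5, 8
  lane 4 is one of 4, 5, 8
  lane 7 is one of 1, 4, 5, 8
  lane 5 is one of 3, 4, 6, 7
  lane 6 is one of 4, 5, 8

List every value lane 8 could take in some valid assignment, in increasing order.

4, 5, 8

lane 4, lane 6, lane 8 between them cover only {4, 5, 8} — a naked triple. Remove those values from lane 1, lane 2, lane 3, lane 5, lane 7.
lane 2 has just one choice, so lane 2 = 9. Remove 9 from lane 3.
lane 3 must be 3 (only option left). Strike 3 from lane 1, lane 5.
That leaves lane 7 = 1. So lane 1 can't be 1.
That leaves lane 1 = 2.
No further eliminations apply; lane 8 can still be any of 4, 5, 8.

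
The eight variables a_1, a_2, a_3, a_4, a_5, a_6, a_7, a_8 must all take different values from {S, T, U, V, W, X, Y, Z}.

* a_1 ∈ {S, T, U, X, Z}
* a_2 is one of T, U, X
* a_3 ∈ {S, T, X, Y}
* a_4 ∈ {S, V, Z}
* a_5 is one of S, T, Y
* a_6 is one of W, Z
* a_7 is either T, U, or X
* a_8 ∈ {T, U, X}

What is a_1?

The 8 variables draw from only 8 values {S, T, U, V, W, X, Y, Z}, so each is used; only a_4 can be V, hence a_4 = V.
Among the 7 still-open variables, W fits only a_6 (and all 7 values in {S, T, U, W, X, Y, Z} must be used), so a_6 = W.
Among the 6 still-open variables, Z fits only a_1 (and all 6 values in {S, T, U, X, Y, Z} must be used), so a_1 = Z.

Z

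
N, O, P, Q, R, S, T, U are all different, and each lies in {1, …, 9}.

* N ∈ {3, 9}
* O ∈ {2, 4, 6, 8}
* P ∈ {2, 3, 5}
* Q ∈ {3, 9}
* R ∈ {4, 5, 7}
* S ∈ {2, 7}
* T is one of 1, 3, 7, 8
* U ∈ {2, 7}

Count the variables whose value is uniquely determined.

The 2 variables N and Q are confined to {3, 9}, which locks those values in; drop them from P, T.
The 2 variables S and U are confined to {2, 7}, which locks those values in; drop them from O, P, R, T.
P has just one choice, so P = 5. So R can't be 5.
That leaves R = 4. Eliminate 4 elsewhere: O.
Determined: P=5, R=4. The other variables each still have more than one consistent value. That makes 2.

2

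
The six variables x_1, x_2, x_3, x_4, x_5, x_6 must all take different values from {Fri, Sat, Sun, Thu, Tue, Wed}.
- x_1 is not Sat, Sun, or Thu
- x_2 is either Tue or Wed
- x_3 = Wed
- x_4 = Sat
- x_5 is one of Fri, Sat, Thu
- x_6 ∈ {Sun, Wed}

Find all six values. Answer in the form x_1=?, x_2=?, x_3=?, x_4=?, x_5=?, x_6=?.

x_1=Fri, x_2=Tue, x_3=Wed, x_4=Sat, x_5=Thu, x_6=Sun

x_3 has just one choice, so x_3 = Wed. So x_1, x_2, x_6 can't be Wed.
x_4 has just one choice, so x_4 = Sat. Eliminate Sat elsewhere: x_5.
x_6 must be Sun (only option left).
x_2 must be Tue (only option left). Strike Tue from x_1.
That leaves x_1 = Fri. So x_5 can't be Fri.
x_5 has just one choice, so x_5 = Thu.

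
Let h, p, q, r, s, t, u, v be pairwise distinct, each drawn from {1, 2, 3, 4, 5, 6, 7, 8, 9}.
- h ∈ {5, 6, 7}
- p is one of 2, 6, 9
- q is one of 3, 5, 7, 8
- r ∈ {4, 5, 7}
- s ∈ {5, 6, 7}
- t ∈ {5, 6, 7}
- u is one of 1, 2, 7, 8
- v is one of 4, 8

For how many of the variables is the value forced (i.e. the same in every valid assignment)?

h, s, t between them cover only {5, 6, 7} — a naked triple. Remove those values from p, q, r, u.
That leaves r = 4. Strike 4 from v.
v must be 8 (only option left). So q, u can't be 8.
q has just one choice, so q = 3.
Determined: q=3, r=4, v=8. The other variables each still have more than one consistent value. That makes 3.

3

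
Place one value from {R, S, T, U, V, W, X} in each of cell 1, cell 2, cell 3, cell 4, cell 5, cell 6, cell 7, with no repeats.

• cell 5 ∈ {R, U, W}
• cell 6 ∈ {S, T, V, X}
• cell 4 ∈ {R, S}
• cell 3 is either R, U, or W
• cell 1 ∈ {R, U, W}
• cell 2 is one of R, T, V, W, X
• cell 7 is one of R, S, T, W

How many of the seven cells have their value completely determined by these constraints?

2

cell 1, cell 3, cell 5 share exactly the 3 values {R, U, W}; by pigeonhole those values go to them, so strike R, U, W from cell 2, cell 4, cell 7.
cell 4 has just one choice, so cell 4 = S. Strike S from cell 6, cell 7.
cell 7 has just one choice, so cell 7 = T. Eliminate T elsewhere: cell 2, cell 6.
Determined: cell 4=S, cell 7=T. The other cells each still have more than one consistent value. That makes 2.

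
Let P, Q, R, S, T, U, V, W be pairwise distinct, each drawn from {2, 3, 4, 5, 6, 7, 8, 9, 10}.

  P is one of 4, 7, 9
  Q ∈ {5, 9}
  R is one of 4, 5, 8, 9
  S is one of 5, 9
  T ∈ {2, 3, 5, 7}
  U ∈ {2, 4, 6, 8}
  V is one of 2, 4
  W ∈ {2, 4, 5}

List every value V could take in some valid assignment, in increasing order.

The 8 variables draw from only 8 values {2, 3, 4, 5, 6, 7, 8, 9}, so each is used; only T can be 3, hence T = 3.
Among the 7 still-open variables, 6 fits only U (and all 7 values in {2, 4, 5, 6, 7, 8, 9} must be used), so U = 6.
The 6 still-open variables draw from only 6 values {2, 4, 5, 7, 8, 9}, so each is used; only P can be 7, hence P = 7.
Among the 5 still-open variables, 8 fits only R (and all 5 values in {2, 4, 5, 8, 9} must be used), so R = 8.
Q and S share exactly the 2 values {5, 9}; by pigeonhole those values go to them, so strike 5, 9 from W.
No further eliminations apply; V can still be any of 2, 4.

2, 4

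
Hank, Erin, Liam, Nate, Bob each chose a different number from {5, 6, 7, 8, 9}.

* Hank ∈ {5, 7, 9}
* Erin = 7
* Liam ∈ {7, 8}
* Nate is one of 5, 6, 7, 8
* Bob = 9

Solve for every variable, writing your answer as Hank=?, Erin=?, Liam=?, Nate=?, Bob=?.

Hank=5, Erin=7, Liam=8, Nate=6, Bob=9

Erin has just one choice, so Erin = 7. Eliminate 7 elsewhere: Hank, Liam, Nate.
That leaves Liam = 8. Eliminate 8 elsewhere: Nate.
That leaves Bob = 9. Strike 9 from Hank.
That leaves Hank = 5. Strike 5 from Nate.
Nate's domain is down to {6}, so Nate = 6.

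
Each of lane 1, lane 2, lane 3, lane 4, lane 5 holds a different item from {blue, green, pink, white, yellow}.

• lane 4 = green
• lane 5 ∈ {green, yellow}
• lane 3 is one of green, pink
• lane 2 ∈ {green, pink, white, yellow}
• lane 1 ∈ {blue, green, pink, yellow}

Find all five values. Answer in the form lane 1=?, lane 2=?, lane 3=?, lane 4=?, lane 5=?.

lane 1=blue, lane 2=white, lane 3=pink, lane 4=green, lane 5=yellow

lane 4's domain is down to {green}, so lane 4 = green. Remove green from lane 1, lane 2, lane 3, lane 5.
That leaves lane 5 = yellow. So lane 1, lane 2 can't be yellow.
That leaves lane 3 = pink. Strike pink from lane 1, lane 2.
lane 1 must be blue (only option left).
lane 2's domain is down to {white}, so lane 2 = white.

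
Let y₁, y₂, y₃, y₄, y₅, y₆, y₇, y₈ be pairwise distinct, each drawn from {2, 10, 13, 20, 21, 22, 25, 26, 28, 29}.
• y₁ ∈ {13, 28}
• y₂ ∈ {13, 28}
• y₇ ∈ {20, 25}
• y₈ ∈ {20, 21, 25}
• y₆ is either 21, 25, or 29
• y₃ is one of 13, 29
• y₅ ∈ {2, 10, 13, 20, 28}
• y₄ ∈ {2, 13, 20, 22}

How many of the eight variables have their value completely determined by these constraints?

y₁ and y₂ share exactly the 2 values {13, 28}; by pigeonhole those values go to them, so strike 13, 28 from y₃, y₄, y₅.
y₃ has just one choice, so y₃ = 29. Remove 29 from y₆.
y₆, y₇, y₈ share exactly the 3 values {20, 21, 25}; by pigeonhole those values go to them, so strike 20, 21, 25 from y₄, y₅.
Determined: y₃=29. The other variables each still have more than one consistent value. That makes 1.

1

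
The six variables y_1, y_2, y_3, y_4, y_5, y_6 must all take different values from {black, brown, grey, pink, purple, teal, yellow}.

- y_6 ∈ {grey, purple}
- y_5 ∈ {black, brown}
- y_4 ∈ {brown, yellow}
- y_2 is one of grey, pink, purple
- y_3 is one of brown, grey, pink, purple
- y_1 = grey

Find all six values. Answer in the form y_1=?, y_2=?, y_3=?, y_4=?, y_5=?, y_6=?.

y_1's domain is down to {grey}, so y_1 = grey. Remove grey from y_2, y_3, y_6.
y_6's domain is down to {purple}, so y_6 = purple. Strike purple from y_2, y_3.
y_2 has just one choice, so y_2 = pink. Eliminate pink elsewhere: y_3.
y_3 has just one choice, so y_3 = brown. So y_4, y_5 can't be brown.
y_4 must be yellow (only option left).
That leaves y_5 = black.

y_1=grey, y_2=pink, y_3=brown, y_4=yellow, y_5=black, y_6=purple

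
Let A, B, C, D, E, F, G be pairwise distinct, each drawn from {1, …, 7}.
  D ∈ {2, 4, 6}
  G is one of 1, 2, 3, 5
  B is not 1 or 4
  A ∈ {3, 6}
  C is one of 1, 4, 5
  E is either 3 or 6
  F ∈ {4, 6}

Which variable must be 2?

The 7 variables together cover exactly {1, 2, 3, 4, 5, 6, 7} — 7 values for 7 variables — and 7 appears only in B's list, so B = 7.
The 2 variables A and E are confined to {3, 6}, which locks those values in; drop them from D, F, G.
That leaves F = 4. Eliminate 4 elsewhere: C, D.
So 2 goes to D.

D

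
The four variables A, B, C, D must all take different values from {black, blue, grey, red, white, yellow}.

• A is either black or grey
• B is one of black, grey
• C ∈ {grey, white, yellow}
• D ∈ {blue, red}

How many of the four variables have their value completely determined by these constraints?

0

A and B between them cover only {black, grey} — a naked pair. Remove those values from C.
Determined: none. The other variables each still have more than one consistent value. That makes 0.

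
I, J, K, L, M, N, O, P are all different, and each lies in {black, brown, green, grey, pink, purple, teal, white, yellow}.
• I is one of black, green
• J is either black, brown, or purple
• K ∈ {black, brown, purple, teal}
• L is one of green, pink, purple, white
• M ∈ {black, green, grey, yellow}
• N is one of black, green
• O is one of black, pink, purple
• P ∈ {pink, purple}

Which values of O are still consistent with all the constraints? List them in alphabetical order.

I and N between them cover only {black, green} — a naked pair. Remove those values from J, K, L, M, O.
O and P share exactly the 2 values {pink, purple}; by pigeonhole those values go to them, so strike pink, purple from J, K, L.
That leaves J = brown. Remove brown from K.
That leaves K = teal.
L has just one choice, so L = white.
No further eliminations apply; O can still be any of pink, purple.

pink, purple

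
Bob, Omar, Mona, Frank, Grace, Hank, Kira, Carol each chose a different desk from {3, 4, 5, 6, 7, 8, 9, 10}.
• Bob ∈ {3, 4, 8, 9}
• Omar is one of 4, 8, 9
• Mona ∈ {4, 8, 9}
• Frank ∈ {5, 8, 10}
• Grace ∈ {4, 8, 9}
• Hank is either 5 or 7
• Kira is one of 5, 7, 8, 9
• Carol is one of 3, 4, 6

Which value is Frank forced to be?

10

The 8 variables draw from only 8 values {3, 4, 5, 6, 7, 8, 9, 10}, so each is used; only Carol can be 6, hence Carol = 6.
The 7 still-open variables draw from only 7 values {3, 4, 5, 7, 8, 9, 10}, so each is used; only Bob can be 3, hence Bob = 3.
Among the 6 still-open variables, 10 fits only Frank (and all 6 values in {4, 5, 7, 8, 9, 10} must be used), so Frank = 10.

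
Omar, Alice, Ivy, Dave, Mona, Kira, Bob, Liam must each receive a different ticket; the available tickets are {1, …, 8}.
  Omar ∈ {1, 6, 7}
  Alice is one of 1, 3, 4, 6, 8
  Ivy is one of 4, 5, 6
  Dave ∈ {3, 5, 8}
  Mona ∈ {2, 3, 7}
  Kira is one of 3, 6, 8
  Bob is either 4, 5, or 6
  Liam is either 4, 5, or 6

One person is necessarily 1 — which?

Alice

The 8 variables together cover exactly {1, 2, 3, 4, 5, 6, 7, 8} — 8 values for 8 variables — and 2 appears only in Mona's list, so Mona = 2.
Among the 7 still-open variables, 7 fits only Omar (and all 7 values in {1, 3, 4, 5, 6, 7, 8} must be used), so Omar = 7.
The 6 still-open variables draw from only 6 values {1, 3, 4, 5, 6, 8}, so each is used; only Alice can be 1, hence Alice = 1.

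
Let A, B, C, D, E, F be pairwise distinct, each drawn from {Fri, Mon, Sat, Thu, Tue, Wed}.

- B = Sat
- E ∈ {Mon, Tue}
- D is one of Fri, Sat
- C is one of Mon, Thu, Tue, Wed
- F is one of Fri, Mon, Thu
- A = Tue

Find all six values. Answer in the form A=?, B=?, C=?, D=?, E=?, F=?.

A=Tue, B=Sat, C=Wed, D=Fri, E=Mon, F=Thu

A's domain is down to {Tue}, so A = Tue. Eliminate Tue elsewhere: C, E.
B has just one choice, so B = Sat. So D can't be Sat.
D must be Fri (only option left). Remove Fri from F.
E's domain is down to {Mon}, so E = Mon. Strike Mon from C, F.
That leaves F = Thu. So C can't be Thu.
C has just one choice, so C = Wed.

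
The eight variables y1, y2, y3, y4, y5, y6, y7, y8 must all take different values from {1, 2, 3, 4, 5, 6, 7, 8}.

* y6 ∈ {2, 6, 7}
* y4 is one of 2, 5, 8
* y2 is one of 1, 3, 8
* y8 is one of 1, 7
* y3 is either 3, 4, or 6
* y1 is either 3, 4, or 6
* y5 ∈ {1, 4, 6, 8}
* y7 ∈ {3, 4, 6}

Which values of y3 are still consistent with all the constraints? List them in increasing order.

Among the 8 variables, 5 fits only y4 (and all 8 values in {1, 2, 3, 4, 5, 6, 7, 8} must be used), so y4 = 5.
The 7 still-open variables together cover exactly {1, 2, 3, 4, 6, 7, 8} — 7 values for 7 variables — and 2 appears only in y6's list, so y6 = 2.
The 6 still-open variables draw from only 6 values {1, 3, 4, 6, 7, 8}, so each is used; only y8 can be 7, hence y8 = 7.
y1, y3, y7 share exactly the 3 values {3, 4, 6}; by pigeonhole those values go to them, so strike 3, 4, 6 from y2, y5.
No further eliminations apply; y3 can still be any of 3, 4, 6.

3, 4, 6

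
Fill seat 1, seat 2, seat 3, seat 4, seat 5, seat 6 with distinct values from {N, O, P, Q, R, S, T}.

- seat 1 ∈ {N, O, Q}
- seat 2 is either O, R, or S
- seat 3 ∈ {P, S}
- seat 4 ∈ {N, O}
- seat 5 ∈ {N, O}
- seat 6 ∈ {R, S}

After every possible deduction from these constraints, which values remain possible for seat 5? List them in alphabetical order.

The 6 variables draw from only 6 values {N, O, P, Q, R, S}, so each is used; only seat 3 can be P, hence seat 3 = P.
The 5 still-open variables together cover exactly {N, O, Q, R, S} — 5 values for 5 variables — and Q appears only in seat 1's list, so seat 1 = Q.
seat 4 and seat 5 share exactly the 2 values {N, O}; by pigeonhole those values go to them, so strike N, O from seat 2.
No further eliminations apply; seat 5 can still be any of N, O.

N, O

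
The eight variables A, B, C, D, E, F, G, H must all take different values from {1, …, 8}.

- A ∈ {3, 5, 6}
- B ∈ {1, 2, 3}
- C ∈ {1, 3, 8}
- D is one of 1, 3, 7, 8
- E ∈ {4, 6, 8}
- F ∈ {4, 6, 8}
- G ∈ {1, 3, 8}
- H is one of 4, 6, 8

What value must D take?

Among the 8 variables, 2 fits only B (and all 8 values in {1, 2, 3, 4, 5, 6, 7, 8} must be used), so B = 2.
The 7 still-open variables together cover exactly {1, 3, 4, 5, 6, 7, 8} — 7 values for 7 variables — and 5 appears only in A's list, so A = 5.
Among the 6 still-open variables, 7 fits only D (and all 6 values in {1, 3, 4, 6, 7, 8} must be used), so D = 7.

7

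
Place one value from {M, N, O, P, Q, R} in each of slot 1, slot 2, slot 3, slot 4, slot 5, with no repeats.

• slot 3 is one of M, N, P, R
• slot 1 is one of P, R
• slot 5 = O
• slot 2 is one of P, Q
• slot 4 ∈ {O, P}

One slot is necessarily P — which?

slot 5 has just one choice, so slot 5 = O. Remove O from slot 4.
So P goes to slot 4.

slot 4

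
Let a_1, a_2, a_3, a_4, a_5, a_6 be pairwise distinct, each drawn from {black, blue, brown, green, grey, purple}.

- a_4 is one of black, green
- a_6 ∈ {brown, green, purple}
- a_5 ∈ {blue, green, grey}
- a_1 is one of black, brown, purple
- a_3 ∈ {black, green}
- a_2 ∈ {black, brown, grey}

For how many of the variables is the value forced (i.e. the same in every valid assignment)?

Among the 6 variables, blue fits only a_5 (and all 6 values in {black, blue, brown, green, grey, purple} must be used), so a_5 = blue.
The 5 still-open variables draw from only 5 values {black, brown, green, grey, purple}, so each is used; only a_2 can be grey, hence a_2 = grey.
The 2 variables a_3 and a_4 are confined to {black, green}, which locks those values in; drop them from a_1, a_6.
Determined: a_2=grey, a_5=blue. The other variables each still have more than one consistent value. That makes 2.

2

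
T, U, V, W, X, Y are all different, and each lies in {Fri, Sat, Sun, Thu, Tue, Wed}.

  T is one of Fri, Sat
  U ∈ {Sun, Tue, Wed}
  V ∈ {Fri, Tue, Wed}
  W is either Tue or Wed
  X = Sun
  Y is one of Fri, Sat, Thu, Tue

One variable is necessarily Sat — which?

T

X has just one choice, so X = Sun. Strike Sun from U.
The 5 still-open variables draw from only 5 values {Fri, Sat, Thu, Tue, Wed}, so each is used; only Y can be Thu, hence Y = Thu.
Among the 4 still-open variables, Sat fits only T (and all 4 values in {Fri, Sat, Tue, Wed} must be used), so T = Sat.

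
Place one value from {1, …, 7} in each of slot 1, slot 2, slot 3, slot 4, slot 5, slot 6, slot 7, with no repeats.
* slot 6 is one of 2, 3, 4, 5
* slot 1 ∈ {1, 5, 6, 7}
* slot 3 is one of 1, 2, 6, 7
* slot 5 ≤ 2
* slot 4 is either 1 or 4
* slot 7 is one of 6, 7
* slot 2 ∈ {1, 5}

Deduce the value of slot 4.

4

Among the 7 variables, 3 fits only slot 6 (and all 7 values in {1, 2, 3, 4, 5, 6, 7} must be used), so slot 6 = 3.
The 6 still-open variables draw from only 6 values {1, 2, 4, 5, 6, 7}, so each is used; only slot 4 can be 4, hence slot 4 = 4.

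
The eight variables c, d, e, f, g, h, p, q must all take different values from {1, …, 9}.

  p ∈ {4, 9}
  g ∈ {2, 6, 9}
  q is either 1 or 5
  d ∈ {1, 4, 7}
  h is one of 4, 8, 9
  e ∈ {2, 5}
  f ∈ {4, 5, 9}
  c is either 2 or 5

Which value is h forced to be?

8

Among the 8 variables, 6 fits only g (and all 8 values in {1, 2, 4, 5, 6, 7, 8, 9} must be used), so g = 6.
Among the 7 still-open variables, 7 fits only d (and all 7 values in {1, 2, 4, 5, 7, 8, 9} must be used), so d = 7.
The 6 still-open variables draw from only 6 values {1, 2, 4, 5, 8, 9}, so each is used; only q can be 1, hence q = 1.
The 5 still-open variables together cover exactly {2, 4, 5, 8, 9} — 5 values for 5 variables — and 8 appears only in h's list, so h = 8.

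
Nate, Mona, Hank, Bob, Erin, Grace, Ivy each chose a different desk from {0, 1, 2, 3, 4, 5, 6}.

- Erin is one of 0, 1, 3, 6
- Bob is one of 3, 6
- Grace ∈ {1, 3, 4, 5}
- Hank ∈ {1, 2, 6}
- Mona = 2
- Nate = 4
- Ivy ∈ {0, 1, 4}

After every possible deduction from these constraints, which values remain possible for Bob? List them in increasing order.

3, 6

Nate has just one choice, so Nate = 4. So Grace, Ivy can't be 4.
That leaves Mona = 2. Strike 2 from Hank.
The 5 still-open variables together cover exactly {0, 1, 3, 5, 6} — 5 values for 5 variables — and 5 appears only in Grace's list, so Grace = 5.
No further eliminations apply; Bob can still be any of 3, 6.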